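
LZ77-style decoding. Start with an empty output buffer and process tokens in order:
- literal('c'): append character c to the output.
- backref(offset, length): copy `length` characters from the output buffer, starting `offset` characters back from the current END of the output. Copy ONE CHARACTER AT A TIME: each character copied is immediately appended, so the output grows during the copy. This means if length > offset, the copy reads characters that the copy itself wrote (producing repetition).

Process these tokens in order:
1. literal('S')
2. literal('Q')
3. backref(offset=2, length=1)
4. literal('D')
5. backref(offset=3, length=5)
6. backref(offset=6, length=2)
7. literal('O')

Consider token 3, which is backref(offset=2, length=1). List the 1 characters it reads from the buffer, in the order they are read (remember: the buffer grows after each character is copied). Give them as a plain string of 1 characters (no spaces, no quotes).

Answer: S

Derivation:
Token 1: literal('S'). Output: "S"
Token 2: literal('Q'). Output: "SQ"
Token 3: backref(off=2, len=1). Buffer before: "SQ" (len 2)
  byte 1: read out[0]='S', append. Buffer now: "SQS"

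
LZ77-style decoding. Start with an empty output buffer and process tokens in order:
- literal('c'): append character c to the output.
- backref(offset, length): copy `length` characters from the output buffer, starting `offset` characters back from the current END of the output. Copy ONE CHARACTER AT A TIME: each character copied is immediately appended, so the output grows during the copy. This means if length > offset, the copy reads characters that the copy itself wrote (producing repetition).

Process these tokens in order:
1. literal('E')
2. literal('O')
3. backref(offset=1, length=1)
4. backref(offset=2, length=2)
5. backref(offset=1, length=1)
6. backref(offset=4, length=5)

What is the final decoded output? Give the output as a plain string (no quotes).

Answer: EOOOOOOOOOO

Derivation:
Token 1: literal('E'). Output: "E"
Token 2: literal('O'). Output: "EO"
Token 3: backref(off=1, len=1). Copied 'O' from pos 1. Output: "EOO"
Token 4: backref(off=2, len=2). Copied 'OO' from pos 1. Output: "EOOOO"
Token 5: backref(off=1, len=1). Copied 'O' from pos 4. Output: "EOOOOO"
Token 6: backref(off=4, len=5) (overlapping!). Copied 'OOOOO' from pos 2. Output: "EOOOOOOOOOO"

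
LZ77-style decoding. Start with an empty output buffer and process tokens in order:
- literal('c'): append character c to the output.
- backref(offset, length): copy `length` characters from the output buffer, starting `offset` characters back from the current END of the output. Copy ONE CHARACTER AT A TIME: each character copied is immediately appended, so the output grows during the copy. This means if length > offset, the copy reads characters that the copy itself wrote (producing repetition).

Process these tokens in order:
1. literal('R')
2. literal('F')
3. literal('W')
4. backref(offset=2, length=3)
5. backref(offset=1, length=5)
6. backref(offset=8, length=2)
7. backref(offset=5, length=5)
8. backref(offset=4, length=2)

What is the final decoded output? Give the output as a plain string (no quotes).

Answer: RFWFWFFFFFFFWFFFFWFF

Derivation:
Token 1: literal('R'). Output: "R"
Token 2: literal('F'). Output: "RF"
Token 3: literal('W'). Output: "RFW"
Token 4: backref(off=2, len=3) (overlapping!). Copied 'FWF' from pos 1. Output: "RFWFWF"
Token 5: backref(off=1, len=5) (overlapping!). Copied 'FFFFF' from pos 5. Output: "RFWFWFFFFFF"
Token 6: backref(off=8, len=2). Copied 'FW' from pos 3. Output: "RFWFWFFFFFFFW"
Token 7: backref(off=5, len=5). Copied 'FFFFW' from pos 8. Output: "RFWFWFFFFFFFWFFFFW"
Token 8: backref(off=4, len=2). Copied 'FF' from pos 14. Output: "RFWFWFFFFFFFWFFFFWFF"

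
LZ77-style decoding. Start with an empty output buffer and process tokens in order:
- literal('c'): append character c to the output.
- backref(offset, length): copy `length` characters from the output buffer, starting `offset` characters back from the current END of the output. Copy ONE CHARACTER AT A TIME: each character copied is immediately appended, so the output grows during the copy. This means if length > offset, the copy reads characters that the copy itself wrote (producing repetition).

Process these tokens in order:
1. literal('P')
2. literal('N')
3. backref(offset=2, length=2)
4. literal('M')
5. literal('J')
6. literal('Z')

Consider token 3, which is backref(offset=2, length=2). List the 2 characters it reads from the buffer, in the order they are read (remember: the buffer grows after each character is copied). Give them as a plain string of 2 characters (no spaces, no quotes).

Token 1: literal('P'). Output: "P"
Token 2: literal('N'). Output: "PN"
Token 3: backref(off=2, len=2). Buffer before: "PN" (len 2)
  byte 1: read out[0]='P', append. Buffer now: "PNP"
  byte 2: read out[1]='N', append. Buffer now: "PNPN"

Answer: PN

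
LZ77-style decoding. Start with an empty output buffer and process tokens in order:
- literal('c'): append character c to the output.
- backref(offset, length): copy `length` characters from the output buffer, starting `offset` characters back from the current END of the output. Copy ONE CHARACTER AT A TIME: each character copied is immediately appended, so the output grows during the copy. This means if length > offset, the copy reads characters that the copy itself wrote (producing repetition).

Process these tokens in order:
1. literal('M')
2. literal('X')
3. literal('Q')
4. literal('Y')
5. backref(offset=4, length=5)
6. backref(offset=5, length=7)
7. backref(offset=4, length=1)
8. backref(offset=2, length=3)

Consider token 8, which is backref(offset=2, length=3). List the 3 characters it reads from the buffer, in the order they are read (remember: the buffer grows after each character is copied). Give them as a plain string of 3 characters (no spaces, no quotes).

Token 1: literal('M'). Output: "M"
Token 2: literal('X'). Output: "MX"
Token 3: literal('Q'). Output: "MXQ"
Token 4: literal('Y'). Output: "MXQY"
Token 5: backref(off=4, len=5) (overlapping!). Copied 'MXQYM' from pos 0. Output: "MXQYMXQYM"
Token 6: backref(off=5, len=7) (overlapping!). Copied 'MXQYMMX' from pos 4. Output: "MXQYMXQYMMXQYMMX"
Token 7: backref(off=4, len=1). Copied 'Y' from pos 12. Output: "MXQYMXQYMMXQYMMXY"
Token 8: backref(off=2, len=3). Buffer before: "MXQYMXQYMMXQYMMXY" (len 17)
  byte 1: read out[15]='X', append. Buffer now: "MXQYMXQYMMXQYMMXYX"
  byte 2: read out[16]='Y', append. Buffer now: "MXQYMXQYMMXQYMMXYXY"
  byte 3: read out[17]='X', append. Buffer now: "MXQYMXQYMMXQYMMXYXYX"

Answer: XYX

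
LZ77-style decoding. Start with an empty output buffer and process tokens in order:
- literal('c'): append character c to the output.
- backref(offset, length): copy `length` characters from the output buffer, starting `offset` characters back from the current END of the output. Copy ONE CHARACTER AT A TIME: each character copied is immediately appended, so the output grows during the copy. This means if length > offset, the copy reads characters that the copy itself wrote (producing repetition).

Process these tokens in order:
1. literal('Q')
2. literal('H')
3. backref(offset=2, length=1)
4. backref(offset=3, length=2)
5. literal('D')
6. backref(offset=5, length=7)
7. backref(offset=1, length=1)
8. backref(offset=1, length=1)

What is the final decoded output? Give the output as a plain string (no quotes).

Answer: QHQQHDHQQHDHQQQ

Derivation:
Token 1: literal('Q'). Output: "Q"
Token 2: literal('H'). Output: "QH"
Token 3: backref(off=2, len=1). Copied 'Q' from pos 0. Output: "QHQ"
Token 4: backref(off=3, len=2). Copied 'QH' from pos 0. Output: "QHQQH"
Token 5: literal('D'). Output: "QHQQHD"
Token 6: backref(off=5, len=7) (overlapping!). Copied 'HQQHDHQ' from pos 1. Output: "QHQQHDHQQHDHQ"
Token 7: backref(off=1, len=1). Copied 'Q' from pos 12. Output: "QHQQHDHQQHDHQQ"
Token 8: backref(off=1, len=1). Copied 'Q' from pos 13. Output: "QHQQHDHQQHDHQQQ"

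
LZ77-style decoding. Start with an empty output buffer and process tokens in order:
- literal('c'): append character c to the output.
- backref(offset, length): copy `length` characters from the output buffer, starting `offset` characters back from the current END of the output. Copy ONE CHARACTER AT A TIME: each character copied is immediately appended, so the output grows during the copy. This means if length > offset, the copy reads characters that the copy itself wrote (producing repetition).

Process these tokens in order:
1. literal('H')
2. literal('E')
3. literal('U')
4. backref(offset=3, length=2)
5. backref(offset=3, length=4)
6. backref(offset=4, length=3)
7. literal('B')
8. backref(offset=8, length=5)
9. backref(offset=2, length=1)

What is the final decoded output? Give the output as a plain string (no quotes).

Answer: HEUHEUHEUUHEBUHEUUU

Derivation:
Token 1: literal('H'). Output: "H"
Token 2: literal('E'). Output: "HE"
Token 3: literal('U'). Output: "HEU"
Token 4: backref(off=3, len=2). Copied 'HE' from pos 0. Output: "HEUHE"
Token 5: backref(off=3, len=4) (overlapping!). Copied 'UHEU' from pos 2. Output: "HEUHEUHEU"
Token 6: backref(off=4, len=3). Copied 'UHE' from pos 5. Output: "HEUHEUHEUUHE"
Token 7: literal('B'). Output: "HEUHEUHEUUHEB"
Token 8: backref(off=8, len=5). Copied 'UHEUU' from pos 5. Output: "HEUHEUHEUUHEBUHEUU"
Token 9: backref(off=2, len=1). Copied 'U' from pos 16. Output: "HEUHEUHEUUHEBUHEUUU"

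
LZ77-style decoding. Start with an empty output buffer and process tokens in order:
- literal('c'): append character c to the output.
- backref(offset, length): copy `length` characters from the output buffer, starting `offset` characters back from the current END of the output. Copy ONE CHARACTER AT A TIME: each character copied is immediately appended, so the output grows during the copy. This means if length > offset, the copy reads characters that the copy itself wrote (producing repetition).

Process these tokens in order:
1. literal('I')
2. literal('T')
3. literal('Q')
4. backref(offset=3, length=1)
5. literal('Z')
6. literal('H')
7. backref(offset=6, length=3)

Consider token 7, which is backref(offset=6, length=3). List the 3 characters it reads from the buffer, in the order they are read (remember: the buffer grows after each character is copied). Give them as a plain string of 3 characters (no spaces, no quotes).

Token 1: literal('I'). Output: "I"
Token 2: literal('T'). Output: "IT"
Token 3: literal('Q'). Output: "ITQ"
Token 4: backref(off=3, len=1). Copied 'I' from pos 0. Output: "ITQI"
Token 5: literal('Z'). Output: "ITQIZ"
Token 6: literal('H'). Output: "ITQIZH"
Token 7: backref(off=6, len=3). Buffer before: "ITQIZH" (len 6)
  byte 1: read out[0]='I', append. Buffer now: "ITQIZHI"
  byte 2: read out[1]='T', append. Buffer now: "ITQIZHIT"
  byte 3: read out[2]='Q', append. Buffer now: "ITQIZHITQ"

Answer: ITQ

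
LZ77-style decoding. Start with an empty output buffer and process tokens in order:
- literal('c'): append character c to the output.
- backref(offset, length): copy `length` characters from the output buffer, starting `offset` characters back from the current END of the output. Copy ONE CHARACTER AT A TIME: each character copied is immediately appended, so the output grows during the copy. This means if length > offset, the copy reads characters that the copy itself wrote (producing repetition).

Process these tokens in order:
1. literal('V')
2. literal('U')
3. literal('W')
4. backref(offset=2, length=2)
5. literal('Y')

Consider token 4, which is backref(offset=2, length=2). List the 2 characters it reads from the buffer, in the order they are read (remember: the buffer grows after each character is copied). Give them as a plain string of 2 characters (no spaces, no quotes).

Answer: UW

Derivation:
Token 1: literal('V'). Output: "V"
Token 2: literal('U'). Output: "VU"
Token 3: literal('W'). Output: "VUW"
Token 4: backref(off=2, len=2). Buffer before: "VUW" (len 3)
  byte 1: read out[1]='U', append. Buffer now: "VUWU"
  byte 2: read out[2]='W', append. Buffer now: "VUWUW"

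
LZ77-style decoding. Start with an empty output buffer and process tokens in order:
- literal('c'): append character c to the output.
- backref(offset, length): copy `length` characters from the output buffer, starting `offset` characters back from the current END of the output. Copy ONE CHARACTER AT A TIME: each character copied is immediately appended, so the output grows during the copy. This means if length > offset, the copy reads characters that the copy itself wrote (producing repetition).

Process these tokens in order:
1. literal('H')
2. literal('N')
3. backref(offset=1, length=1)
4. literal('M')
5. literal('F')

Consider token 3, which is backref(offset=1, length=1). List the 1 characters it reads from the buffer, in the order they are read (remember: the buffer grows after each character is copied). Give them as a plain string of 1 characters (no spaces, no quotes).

Answer: N

Derivation:
Token 1: literal('H'). Output: "H"
Token 2: literal('N'). Output: "HN"
Token 3: backref(off=1, len=1). Buffer before: "HN" (len 2)
  byte 1: read out[1]='N', append. Buffer now: "HNN"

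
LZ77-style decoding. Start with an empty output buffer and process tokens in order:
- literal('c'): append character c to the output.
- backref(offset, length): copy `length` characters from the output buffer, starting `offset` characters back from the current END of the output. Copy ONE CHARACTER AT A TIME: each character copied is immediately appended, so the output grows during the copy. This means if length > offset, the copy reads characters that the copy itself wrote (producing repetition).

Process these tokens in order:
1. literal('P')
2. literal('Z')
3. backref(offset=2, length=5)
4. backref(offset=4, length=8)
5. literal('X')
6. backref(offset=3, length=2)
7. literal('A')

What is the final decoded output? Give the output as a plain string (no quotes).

Token 1: literal('P'). Output: "P"
Token 2: literal('Z'). Output: "PZ"
Token 3: backref(off=2, len=5) (overlapping!). Copied 'PZPZP' from pos 0. Output: "PZPZPZP"
Token 4: backref(off=4, len=8) (overlapping!). Copied 'ZPZPZPZP' from pos 3. Output: "PZPZPZPZPZPZPZP"
Token 5: literal('X'). Output: "PZPZPZPZPZPZPZPX"
Token 6: backref(off=3, len=2). Copied 'ZP' from pos 13. Output: "PZPZPZPZPZPZPZPXZP"
Token 7: literal('A'). Output: "PZPZPZPZPZPZPZPXZPA"

Answer: PZPZPZPZPZPZPZPXZPA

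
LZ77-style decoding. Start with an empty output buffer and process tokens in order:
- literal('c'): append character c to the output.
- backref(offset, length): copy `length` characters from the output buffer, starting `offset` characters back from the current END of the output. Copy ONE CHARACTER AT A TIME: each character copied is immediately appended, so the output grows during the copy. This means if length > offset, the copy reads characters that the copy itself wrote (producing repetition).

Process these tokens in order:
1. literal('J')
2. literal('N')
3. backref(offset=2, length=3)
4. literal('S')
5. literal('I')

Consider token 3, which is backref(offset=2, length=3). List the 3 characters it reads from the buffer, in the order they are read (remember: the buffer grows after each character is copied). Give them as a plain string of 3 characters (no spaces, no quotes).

Answer: JNJ

Derivation:
Token 1: literal('J'). Output: "J"
Token 2: literal('N'). Output: "JN"
Token 3: backref(off=2, len=3). Buffer before: "JN" (len 2)
  byte 1: read out[0]='J', append. Buffer now: "JNJ"
  byte 2: read out[1]='N', append. Buffer now: "JNJN"
  byte 3: read out[2]='J', append. Buffer now: "JNJNJ"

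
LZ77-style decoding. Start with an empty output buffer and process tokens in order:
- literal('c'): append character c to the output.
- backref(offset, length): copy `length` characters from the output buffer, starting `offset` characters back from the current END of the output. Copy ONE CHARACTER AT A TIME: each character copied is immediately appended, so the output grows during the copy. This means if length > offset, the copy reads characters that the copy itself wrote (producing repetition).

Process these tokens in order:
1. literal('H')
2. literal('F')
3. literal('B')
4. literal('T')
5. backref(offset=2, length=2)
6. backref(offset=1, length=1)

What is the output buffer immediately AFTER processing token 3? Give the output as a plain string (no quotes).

Token 1: literal('H'). Output: "H"
Token 2: literal('F'). Output: "HF"
Token 3: literal('B'). Output: "HFB"

Answer: HFB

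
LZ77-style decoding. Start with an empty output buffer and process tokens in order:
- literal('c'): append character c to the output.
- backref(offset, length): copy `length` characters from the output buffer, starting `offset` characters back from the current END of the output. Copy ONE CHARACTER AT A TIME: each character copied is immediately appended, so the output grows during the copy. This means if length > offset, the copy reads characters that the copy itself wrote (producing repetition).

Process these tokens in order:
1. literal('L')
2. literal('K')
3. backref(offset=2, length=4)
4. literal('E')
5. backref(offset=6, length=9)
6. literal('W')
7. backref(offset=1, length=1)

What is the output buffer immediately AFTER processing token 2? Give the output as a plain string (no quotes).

Answer: LK

Derivation:
Token 1: literal('L'). Output: "L"
Token 2: literal('K'). Output: "LK"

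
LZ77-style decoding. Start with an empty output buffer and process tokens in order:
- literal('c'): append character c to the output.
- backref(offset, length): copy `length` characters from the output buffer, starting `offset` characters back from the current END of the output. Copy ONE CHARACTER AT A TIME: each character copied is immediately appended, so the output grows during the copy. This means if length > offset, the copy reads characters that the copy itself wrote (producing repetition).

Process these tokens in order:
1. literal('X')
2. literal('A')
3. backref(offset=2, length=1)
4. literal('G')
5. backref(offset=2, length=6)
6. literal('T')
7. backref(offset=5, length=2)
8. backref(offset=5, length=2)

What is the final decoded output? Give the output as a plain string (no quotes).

Token 1: literal('X'). Output: "X"
Token 2: literal('A'). Output: "XA"
Token 3: backref(off=2, len=1). Copied 'X' from pos 0. Output: "XAX"
Token 4: literal('G'). Output: "XAXG"
Token 5: backref(off=2, len=6) (overlapping!). Copied 'XGXGXG' from pos 2. Output: "XAXGXGXGXG"
Token 6: literal('T'). Output: "XAXGXGXGXGT"
Token 7: backref(off=5, len=2). Copied 'XG' from pos 6. Output: "XAXGXGXGXGTXG"
Token 8: backref(off=5, len=2). Copied 'XG' from pos 8. Output: "XAXGXGXGXGTXGXG"

Answer: XAXGXGXGXGTXGXG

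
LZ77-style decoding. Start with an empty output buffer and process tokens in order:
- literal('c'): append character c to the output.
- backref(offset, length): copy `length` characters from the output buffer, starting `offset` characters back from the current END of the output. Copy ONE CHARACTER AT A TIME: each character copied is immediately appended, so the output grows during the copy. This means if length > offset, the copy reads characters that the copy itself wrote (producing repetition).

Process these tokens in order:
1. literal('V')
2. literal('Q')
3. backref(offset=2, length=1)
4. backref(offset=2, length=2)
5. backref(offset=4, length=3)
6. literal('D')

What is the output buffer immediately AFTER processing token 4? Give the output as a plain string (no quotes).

Token 1: literal('V'). Output: "V"
Token 2: literal('Q'). Output: "VQ"
Token 3: backref(off=2, len=1). Copied 'V' from pos 0. Output: "VQV"
Token 4: backref(off=2, len=2). Copied 'QV' from pos 1. Output: "VQVQV"

Answer: VQVQV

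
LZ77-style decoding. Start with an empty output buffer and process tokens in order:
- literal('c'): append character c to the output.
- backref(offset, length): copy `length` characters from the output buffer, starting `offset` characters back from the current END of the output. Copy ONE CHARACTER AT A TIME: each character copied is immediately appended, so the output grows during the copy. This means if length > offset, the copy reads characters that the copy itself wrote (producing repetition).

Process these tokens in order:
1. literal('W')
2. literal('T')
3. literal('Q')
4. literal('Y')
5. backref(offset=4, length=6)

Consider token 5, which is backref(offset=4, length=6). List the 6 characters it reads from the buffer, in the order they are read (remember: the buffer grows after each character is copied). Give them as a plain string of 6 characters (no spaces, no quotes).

Answer: WTQYWT

Derivation:
Token 1: literal('W'). Output: "W"
Token 2: literal('T'). Output: "WT"
Token 3: literal('Q'). Output: "WTQ"
Token 4: literal('Y'). Output: "WTQY"
Token 5: backref(off=4, len=6). Buffer before: "WTQY" (len 4)
  byte 1: read out[0]='W', append. Buffer now: "WTQYW"
  byte 2: read out[1]='T', append. Buffer now: "WTQYWT"
  byte 3: read out[2]='Q', append. Buffer now: "WTQYWTQ"
  byte 4: read out[3]='Y', append. Buffer now: "WTQYWTQY"
  byte 5: read out[4]='W', append. Buffer now: "WTQYWTQYW"
  byte 6: read out[5]='T', append. Buffer now: "WTQYWTQYWT"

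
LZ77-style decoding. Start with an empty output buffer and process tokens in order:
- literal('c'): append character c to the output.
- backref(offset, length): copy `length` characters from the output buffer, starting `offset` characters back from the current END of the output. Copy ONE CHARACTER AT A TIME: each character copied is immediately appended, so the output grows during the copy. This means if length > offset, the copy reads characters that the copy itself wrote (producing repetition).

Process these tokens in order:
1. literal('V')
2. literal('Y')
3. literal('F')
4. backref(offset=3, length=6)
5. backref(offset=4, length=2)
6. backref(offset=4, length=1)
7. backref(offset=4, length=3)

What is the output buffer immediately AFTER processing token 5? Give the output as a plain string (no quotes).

Token 1: literal('V'). Output: "V"
Token 2: literal('Y'). Output: "VY"
Token 3: literal('F'). Output: "VYF"
Token 4: backref(off=3, len=6) (overlapping!). Copied 'VYFVYF' from pos 0. Output: "VYFVYFVYF"
Token 5: backref(off=4, len=2). Copied 'FV' from pos 5. Output: "VYFVYFVYFFV"

Answer: VYFVYFVYFFV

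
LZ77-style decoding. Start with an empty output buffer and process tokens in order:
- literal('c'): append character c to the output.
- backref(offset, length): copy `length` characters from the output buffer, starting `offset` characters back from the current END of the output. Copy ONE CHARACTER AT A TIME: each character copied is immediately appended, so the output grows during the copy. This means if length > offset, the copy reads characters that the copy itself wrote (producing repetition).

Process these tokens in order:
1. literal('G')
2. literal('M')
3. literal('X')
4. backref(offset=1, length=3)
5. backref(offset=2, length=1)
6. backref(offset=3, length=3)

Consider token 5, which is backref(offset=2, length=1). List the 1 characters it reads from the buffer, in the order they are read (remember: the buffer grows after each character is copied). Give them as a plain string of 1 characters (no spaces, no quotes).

Token 1: literal('G'). Output: "G"
Token 2: literal('M'). Output: "GM"
Token 3: literal('X'). Output: "GMX"
Token 4: backref(off=1, len=3) (overlapping!). Copied 'XXX' from pos 2. Output: "GMXXXX"
Token 5: backref(off=2, len=1). Buffer before: "GMXXXX" (len 6)
  byte 1: read out[4]='X', append. Buffer now: "GMXXXXX"

Answer: X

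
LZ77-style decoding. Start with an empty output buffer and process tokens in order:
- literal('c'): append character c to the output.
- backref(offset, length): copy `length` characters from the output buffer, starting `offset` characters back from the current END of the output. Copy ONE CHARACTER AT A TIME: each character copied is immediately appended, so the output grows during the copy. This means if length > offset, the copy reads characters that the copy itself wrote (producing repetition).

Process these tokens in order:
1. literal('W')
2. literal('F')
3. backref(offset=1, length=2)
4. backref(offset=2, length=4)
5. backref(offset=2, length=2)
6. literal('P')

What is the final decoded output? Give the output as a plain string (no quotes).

Answer: WFFFFFFFFFP

Derivation:
Token 1: literal('W'). Output: "W"
Token 2: literal('F'). Output: "WF"
Token 3: backref(off=1, len=2) (overlapping!). Copied 'FF' from pos 1. Output: "WFFF"
Token 4: backref(off=2, len=4) (overlapping!). Copied 'FFFF' from pos 2. Output: "WFFFFFFF"
Token 5: backref(off=2, len=2). Copied 'FF' from pos 6. Output: "WFFFFFFFFF"
Token 6: literal('P'). Output: "WFFFFFFFFFP"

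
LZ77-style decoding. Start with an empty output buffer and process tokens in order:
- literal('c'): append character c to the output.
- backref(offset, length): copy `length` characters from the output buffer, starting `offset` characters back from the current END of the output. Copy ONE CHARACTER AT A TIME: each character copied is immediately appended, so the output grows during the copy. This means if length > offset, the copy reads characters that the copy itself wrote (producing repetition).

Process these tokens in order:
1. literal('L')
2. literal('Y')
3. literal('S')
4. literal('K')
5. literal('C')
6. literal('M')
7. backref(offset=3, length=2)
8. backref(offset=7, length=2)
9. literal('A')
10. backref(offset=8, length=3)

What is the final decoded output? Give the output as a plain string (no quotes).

Token 1: literal('L'). Output: "L"
Token 2: literal('Y'). Output: "LY"
Token 3: literal('S'). Output: "LYS"
Token 4: literal('K'). Output: "LYSK"
Token 5: literal('C'). Output: "LYSKC"
Token 6: literal('M'). Output: "LYSKCM"
Token 7: backref(off=3, len=2). Copied 'KC' from pos 3. Output: "LYSKCMKC"
Token 8: backref(off=7, len=2). Copied 'YS' from pos 1. Output: "LYSKCMKCYS"
Token 9: literal('A'). Output: "LYSKCMKCYSA"
Token 10: backref(off=8, len=3). Copied 'KCM' from pos 3. Output: "LYSKCMKCYSAKCM"

Answer: LYSKCMKCYSAKCM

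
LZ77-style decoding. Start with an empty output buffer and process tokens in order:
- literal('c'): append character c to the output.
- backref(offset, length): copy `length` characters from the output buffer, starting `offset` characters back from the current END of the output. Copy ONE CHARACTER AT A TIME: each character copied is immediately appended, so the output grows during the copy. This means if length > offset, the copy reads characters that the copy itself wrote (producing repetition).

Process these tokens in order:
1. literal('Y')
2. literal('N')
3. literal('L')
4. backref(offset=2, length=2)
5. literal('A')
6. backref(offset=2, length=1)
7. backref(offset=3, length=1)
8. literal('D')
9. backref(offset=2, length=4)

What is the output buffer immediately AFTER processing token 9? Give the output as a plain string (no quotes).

Answer: YNLNLALLDLDLD

Derivation:
Token 1: literal('Y'). Output: "Y"
Token 2: literal('N'). Output: "YN"
Token 3: literal('L'). Output: "YNL"
Token 4: backref(off=2, len=2). Copied 'NL' from pos 1. Output: "YNLNL"
Token 5: literal('A'). Output: "YNLNLA"
Token 6: backref(off=2, len=1). Copied 'L' from pos 4. Output: "YNLNLAL"
Token 7: backref(off=3, len=1). Copied 'L' from pos 4. Output: "YNLNLALL"
Token 8: literal('D'). Output: "YNLNLALLD"
Token 9: backref(off=2, len=4) (overlapping!). Copied 'LDLD' from pos 7. Output: "YNLNLALLDLDLD"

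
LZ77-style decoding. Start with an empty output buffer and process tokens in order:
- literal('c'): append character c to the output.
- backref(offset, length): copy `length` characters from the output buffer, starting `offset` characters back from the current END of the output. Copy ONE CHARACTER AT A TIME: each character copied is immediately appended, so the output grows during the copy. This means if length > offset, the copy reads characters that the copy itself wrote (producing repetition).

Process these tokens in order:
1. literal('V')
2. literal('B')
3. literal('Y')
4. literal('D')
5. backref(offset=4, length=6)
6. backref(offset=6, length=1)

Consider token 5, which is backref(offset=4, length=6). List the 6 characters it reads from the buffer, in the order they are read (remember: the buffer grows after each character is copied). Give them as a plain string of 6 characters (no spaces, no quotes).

Token 1: literal('V'). Output: "V"
Token 2: literal('B'). Output: "VB"
Token 3: literal('Y'). Output: "VBY"
Token 4: literal('D'). Output: "VBYD"
Token 5: backref(off=4, len=6). Buffer before: "VBYD" (len 4)
  byte 1: read out[0]='V', append. Buffer now: "VBYDV"
  byte 2: read out[1]='B', append. Buffer now: "VBYDVB"
  byte 3: read out[2]='Y', append. Buffer now: "VBYDVBY"
  byte 4: read out[3]='D', append. Buffer now: "VBYDVBYD"
  byte 5: read out[4]='V', append. Buffer now: "VBYDVBYDV"
  byte 6: read out[5]='B', append. Buffer now: "VBYDVBYDVB"

Answer: VBYDVB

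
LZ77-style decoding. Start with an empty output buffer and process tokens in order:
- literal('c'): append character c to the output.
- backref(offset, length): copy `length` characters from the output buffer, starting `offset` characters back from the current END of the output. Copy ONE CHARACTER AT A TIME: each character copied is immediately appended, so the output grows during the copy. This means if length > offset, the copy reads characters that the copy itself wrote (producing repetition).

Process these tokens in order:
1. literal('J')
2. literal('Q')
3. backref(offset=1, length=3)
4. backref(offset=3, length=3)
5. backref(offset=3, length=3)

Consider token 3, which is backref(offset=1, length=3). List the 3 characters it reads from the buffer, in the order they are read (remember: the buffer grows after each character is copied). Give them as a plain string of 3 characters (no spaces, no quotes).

Token 1: literal('J'). Output: "J"
Token 2: literal('Q'). Output: "JQ"
Token 3: backref(off=1, len=3). Buffer before: "JQ" (len 2)
  byte 1: read out[1]='Q', append. Buffer now: "JQQ"
  byte 2: read out[2]='Q', append. Buffer now: "JQQQ"
  byte 3: read out[3]='Q', append. Buffer now: "JQQQQ"

Answer: QQQ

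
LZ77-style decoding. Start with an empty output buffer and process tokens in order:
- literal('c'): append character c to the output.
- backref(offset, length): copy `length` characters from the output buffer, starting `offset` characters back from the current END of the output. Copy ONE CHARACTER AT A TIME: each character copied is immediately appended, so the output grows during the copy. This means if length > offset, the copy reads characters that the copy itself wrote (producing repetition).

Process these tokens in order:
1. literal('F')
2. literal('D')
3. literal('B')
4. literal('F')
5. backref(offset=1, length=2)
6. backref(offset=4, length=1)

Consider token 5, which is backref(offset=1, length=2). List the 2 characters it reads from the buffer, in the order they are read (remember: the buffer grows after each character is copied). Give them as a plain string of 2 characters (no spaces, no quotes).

Answer: FF

Derivation:
Token 1: literal('F'). Output: "F"
Token 2: literal('D'). Output: "FD"
Token 3: literal('B'). Output: "FDB"
Token 4: literal('F'). Output: "FDBF"
Token 5: backref(off=1, len=2). Buffer before: "FDBF" (len 4)
  byte 1: read out[3]='F', append. Buffer now: "FDBFF"
  byte 2: read out[4]='F', append. Buffer now: "FDBFFF"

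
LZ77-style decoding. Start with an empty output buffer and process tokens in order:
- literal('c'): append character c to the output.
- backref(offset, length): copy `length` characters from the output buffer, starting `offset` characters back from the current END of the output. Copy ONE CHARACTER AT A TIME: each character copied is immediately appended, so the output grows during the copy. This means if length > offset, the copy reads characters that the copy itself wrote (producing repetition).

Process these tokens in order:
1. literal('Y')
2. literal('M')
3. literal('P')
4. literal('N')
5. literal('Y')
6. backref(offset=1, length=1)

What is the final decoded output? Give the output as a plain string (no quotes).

Answer: YMPNYY

Derivation:
Token 1: literal('Y'). Output: "Y"
Token 2: literal('M'). Output: "YM"
Token 3: literal('P'). Output: "YMP"
Token 4: literal('N'). Output: "YMPN"
Token 5: literal('Y'). Output: "YMPNY"
Token 6: backref(off=1, len=1). Copied 'Y' from pos 4. Output: "YMPNYY"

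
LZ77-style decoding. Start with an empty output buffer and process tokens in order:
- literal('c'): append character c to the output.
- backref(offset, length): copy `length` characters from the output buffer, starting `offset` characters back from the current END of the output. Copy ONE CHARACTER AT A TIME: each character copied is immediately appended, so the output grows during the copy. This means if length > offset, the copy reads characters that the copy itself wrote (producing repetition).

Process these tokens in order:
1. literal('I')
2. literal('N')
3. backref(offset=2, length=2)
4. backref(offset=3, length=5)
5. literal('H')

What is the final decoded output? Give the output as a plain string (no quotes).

Answer: ININNINNIH

Derivation:
Token 1: literal('I'). Output: "I"
Token 2: literal('N'). Output: "IN"
Token 3: backref(off=2, len=2). Copied 'IN' from pos 0. Output: "ININ"
Token 4: backref(off=3, len=5) (overlapping!). Copied 'NINNI' from pos 1. Output: "ININNINNI"
Token 5: literal('H'). Output: "ININNINNIH"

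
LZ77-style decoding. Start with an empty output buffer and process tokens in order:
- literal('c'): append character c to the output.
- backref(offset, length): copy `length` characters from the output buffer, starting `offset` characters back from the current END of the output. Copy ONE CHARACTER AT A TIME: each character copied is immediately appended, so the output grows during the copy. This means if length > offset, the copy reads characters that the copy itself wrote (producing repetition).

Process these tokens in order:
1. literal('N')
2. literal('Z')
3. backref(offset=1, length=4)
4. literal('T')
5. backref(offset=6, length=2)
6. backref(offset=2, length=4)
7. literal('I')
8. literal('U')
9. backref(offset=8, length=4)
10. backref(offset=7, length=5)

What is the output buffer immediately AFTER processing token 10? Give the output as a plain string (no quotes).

Answer: NZZZZZTZZZZZZIUZZZZZIUZZ

Derivation:
Token 1: literal('N'). Output: "N"
Token 2: literal('Z'). Output: "NZ"
Token 3: backref(off=1, len=4) (overlapping!). Copied 'ZZZZ' from pos 1. Output: "NZZZZZ"
Token 4: literal('T'). Output: "NZZZZZT"
Token 5: backref(off=6, len=2). Copied 'ZZ' from pos 1. Output: "NZZZZZTZZ"
Token 6: backref(off=2, len=4) (overlapping!). Copied 'ZZZZ' from pos 7. Output: "NZZZZZTZZZZZZ"
Token 7: literal('I'). Output: "NZZZZZTZZZZZZI"
Token 8: literal('U'). Output: "NZZZZZTZZZZZZIU"
Token 9: backref(off=8, len=4). Copied 'ZZZZ' from pos 7. Output: "NZZZZZTZZZZZZIUZZZZ"
Token 10: backref(off=7, len=5). Copied 'ZIUZZ' from pos 12. Output: "NZZZZZTZZZZZZIUZZZZZIUZZ"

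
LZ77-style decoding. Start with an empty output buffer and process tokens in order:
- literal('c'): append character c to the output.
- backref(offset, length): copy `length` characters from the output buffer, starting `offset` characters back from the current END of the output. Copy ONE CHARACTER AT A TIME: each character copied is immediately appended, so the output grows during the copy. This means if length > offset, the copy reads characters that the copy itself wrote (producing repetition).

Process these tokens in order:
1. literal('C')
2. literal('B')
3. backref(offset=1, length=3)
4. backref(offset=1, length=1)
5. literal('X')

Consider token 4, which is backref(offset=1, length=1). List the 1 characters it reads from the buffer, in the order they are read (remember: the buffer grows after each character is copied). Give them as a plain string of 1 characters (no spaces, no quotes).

Answer: B

Derivation:
Token 1: literal('C'). Output: "C"
Token 2: literal('B'). Output: "CB"
Token 3: backref(off=1, len=3) (overlapping!). Copied 'BBB' from pos 1. Output: "CBBBB"
Token 4: backref(off=1, len=1). Buffer before: "CBBBB" (len 5)
  byte 1: read out[4]='B', append. Buffer now: "CBBBBB"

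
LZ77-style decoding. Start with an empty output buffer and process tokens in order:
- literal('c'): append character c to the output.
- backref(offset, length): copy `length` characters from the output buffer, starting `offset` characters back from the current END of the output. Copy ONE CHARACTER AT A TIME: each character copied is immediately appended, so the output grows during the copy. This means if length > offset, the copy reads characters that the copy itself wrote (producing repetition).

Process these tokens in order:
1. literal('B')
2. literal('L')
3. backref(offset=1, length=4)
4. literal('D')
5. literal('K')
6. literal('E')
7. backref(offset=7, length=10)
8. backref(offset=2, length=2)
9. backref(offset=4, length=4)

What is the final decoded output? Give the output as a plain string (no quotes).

Token 1: literal('B'). Output: "B"
Token 2: literal('L'). Output: "BL"
Token 3: backref(off=1, len=4) (overlapping!). Copied 'LLLL' from pos 1. Output: "BLLLLL"
Token 4: literal('D'). Output: "BLLLLLD"
Token 5: literal('K'). Output: "BLLLLLDK"
Token 6: literal('E'). Output: "BLLLLLDKE"
Token 7: backref(off=7, len=10) (overlapping!). Copied 'LLLLDKELLL' from pos 2. Output: "BLLLLLDKELLLLDKELLL"
Token 8: backref(off=2, len=2). Copied 'LL' from pos 17. Output: "BLLLLLDKELLLLDKELLLLL"
Token 9: backref(off=4, len=4). Copied 'LLLL' from pos 17. Output: "BLLLLLDKELLLLDKELLLLLLLLL"

Answer: BLLLLLDKELLLLDKELLLLLLLLL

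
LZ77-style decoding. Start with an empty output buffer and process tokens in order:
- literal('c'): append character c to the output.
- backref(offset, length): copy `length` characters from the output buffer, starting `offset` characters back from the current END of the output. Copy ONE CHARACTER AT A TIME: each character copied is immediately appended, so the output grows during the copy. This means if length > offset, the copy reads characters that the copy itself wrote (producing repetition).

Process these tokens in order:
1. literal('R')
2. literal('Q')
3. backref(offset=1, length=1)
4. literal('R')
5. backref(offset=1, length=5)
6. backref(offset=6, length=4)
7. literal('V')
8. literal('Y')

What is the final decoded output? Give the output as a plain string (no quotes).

Token 1: literal('R'). Output: "R"
Token 2: literal('Q'). Output: "RQ"
Token 3: backref(off=1, len=1). Copied 'Q' from pos 1. Output: "RQQ"
Token 4: literal('R'). Output: "RQQR"
Token 5: backref(off=1, len=5) (overlapping!). Copied 'RRRRR' from pos 3. Output: "RQQRRRRRR"
Token 6: backref(off=6, len=4). Copied 'RRRR' from pos 3. Output: "RQQRRRRRRRRRR"
Token 7: literal('V'). Output: "RQQRRRRRRRRRRV"
Token 8: literal('Y'). Output: "RQQRRRRRRRRRRVY"

Answer: RQQRRRRRRRRRRVY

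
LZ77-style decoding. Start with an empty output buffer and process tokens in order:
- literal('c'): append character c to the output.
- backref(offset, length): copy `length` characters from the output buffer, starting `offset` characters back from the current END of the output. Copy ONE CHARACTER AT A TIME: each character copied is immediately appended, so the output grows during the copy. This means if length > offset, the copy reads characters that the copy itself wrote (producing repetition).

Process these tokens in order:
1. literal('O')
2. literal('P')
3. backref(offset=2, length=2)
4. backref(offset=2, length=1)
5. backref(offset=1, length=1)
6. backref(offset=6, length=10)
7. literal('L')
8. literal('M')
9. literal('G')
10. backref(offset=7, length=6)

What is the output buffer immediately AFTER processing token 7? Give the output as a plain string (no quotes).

Answer: OPOPOOOPOPOOOPOPL

Derivation:
Token 1: literal('O'). Output: "O"
Token 2: literal('P'). Output: "OP"
Token 3: backref(off=2, len=2). Copied 'OP' from pos 0. Output: "OPOP"
Token 4: backref(off=2, len=1). Copied 'O' from pos 2. Output: "OPOPO"
Token 5: backref(off=1, len=1). Copied 'O' from pos 4. Output: "OPOPOO"
Token 6: backref(off=6, len=10) (overlapping!). Copied 'OPOPOOOPOP' from pos 0. Output: "OPOPOOOPOPOOOPOP"
Token 7: literal('L'). Output: "OPOPOOOPOPOOOPOPL"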